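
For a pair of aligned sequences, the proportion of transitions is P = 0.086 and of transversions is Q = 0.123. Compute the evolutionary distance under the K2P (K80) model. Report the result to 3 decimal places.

0.245

Under the Kimura two-parameter model, d = −½ ln(1 − 2P − Q) − ¼ ln(1 − 2Q).
1 − 2P − Q = 0.705, giving −½ ln(0.705) = 0.174779.
1 − 2Q = 0.754, giving −¼ ln(0.754) = 0.070591.
d = 0.174779 + 0.070591 = 0.245370.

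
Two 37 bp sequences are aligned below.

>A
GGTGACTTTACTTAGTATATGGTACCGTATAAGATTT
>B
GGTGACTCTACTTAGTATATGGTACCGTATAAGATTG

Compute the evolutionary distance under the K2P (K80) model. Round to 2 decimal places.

0.06

Of 37 sites, 1 differences are transitions and 1 are transversions, so P = 1/37 ≈ 0.027027 and Q = 1/37 ≈ 0.027027.
Under the Kimura two-parameter model, d = −½ ln(1 − 2P − Q) − ¼ ln(1 − 2Q).
1 − 2P − Q = 0.918919, giving −½ ln(0.918919) = 0.042279.
1 − 2Q = 0.945946, giving −¼ ln(0.945946) = 0.013892.
d = 0.042279 + 0.013892 = 0.056171.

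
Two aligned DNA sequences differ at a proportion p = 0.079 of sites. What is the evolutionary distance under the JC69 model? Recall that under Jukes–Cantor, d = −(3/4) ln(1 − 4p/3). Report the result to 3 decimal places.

d = −(3/4) ln(1 − 4p/3) = −0.75 ln(1 − 0.105333) = −0.75 ln(0.894667)
  = −0.75 × (-0.111304) = 0.083478 substitutions/site.

0.083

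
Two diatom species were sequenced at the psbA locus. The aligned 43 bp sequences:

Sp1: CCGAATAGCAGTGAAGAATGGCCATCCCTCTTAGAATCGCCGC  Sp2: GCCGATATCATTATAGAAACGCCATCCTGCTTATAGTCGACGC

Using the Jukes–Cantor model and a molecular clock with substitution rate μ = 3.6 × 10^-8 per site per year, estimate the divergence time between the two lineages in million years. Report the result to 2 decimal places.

5.93

The sequences differ at 14 of 43 sites, so p = 14/43 ≈ 0.325581.
d = −(3/4) ln(1 − 4p/3) = −0.75 ln(1 − 0.434108) = −0.75 ln(0.565892)
  = −0.75 × (-0.569352) = 0.427014 substitutions/site.
Under a molecular clock d = 2μt, so t = d/(2μ) = 0.427014 / (2 × 3.6 × 10^-8) = 5.93 million years.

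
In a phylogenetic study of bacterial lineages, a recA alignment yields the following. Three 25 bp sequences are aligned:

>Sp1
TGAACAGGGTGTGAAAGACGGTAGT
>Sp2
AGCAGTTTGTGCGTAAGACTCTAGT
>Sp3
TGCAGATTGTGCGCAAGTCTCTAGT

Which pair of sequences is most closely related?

Sp1–Sp2: 10/25 differ, p = 0.400, d = 0.572.
Sp1–Sp3: 9/25 differ, p = 0.360, d = 0.490.
Sp2–Sp3: 4/25 differ, p = 0.160, d = 0.180.
The smallest distance is between Sp2 and Sp3.

Sp2 and Sp3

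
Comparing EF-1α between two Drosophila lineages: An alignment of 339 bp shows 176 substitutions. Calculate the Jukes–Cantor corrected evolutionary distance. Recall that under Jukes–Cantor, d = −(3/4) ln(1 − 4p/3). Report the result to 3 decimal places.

0.884

p = 176/339 ≈ 0.519174.
d = −(3/4) ln(1 − 4p/3) = −0.75 ln(1 − 0.692232) = −0.75 ln(0.307768)
  = −0.75 × (-1.178409) = 0.883807 substitutions/site.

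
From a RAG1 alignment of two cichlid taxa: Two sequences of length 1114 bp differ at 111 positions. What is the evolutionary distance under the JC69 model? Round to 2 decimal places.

p = 111/1114 ≈ 0.099641.
d = −(3/4) ln(1 − 4p/3) = −0.75 ln(1 − 0.132855) = −0.75 ln(0.867145)
  = −0.75 × (-0.142549) = 0.106912 substitutions/site.

0.11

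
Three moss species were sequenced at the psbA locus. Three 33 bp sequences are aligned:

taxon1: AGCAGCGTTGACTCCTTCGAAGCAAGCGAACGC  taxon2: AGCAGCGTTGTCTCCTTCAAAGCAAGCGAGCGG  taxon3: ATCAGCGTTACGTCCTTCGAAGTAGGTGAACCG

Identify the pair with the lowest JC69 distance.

taxon1–taxon2: 4/33 differ, p = 0.121, d = 0.132.
taxon1–taxon3: 9/33 differ, p = 0.273, d = 0.339.
taxon2–taxon3: 10/33 differ, p = 0.303, d = 0.388.
The smallest distance is between taxon1 and taxon2.

taxon1 and taxon2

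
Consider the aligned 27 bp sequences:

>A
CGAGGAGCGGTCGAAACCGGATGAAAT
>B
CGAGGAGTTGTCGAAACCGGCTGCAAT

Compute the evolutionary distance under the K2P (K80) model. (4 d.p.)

0.1652

Of 27 sites, 1 differences are transitions and 3 are transversions, so P = 1/27 ≈ 0.037037 and Q = 3/27 ≈ 0.111111.
Under the Kimura two-parameter model, d = −½ ln(1 − 2P − Q) − ¼ ln(1 − 2Q).
1 − 2P − Q = 0.814815, giving −½ ln(0.814815) = 0.102397.
1 − 2Q = 0.777778, giving −¼ ln(0.777778) = 0.062829.
d = 0.102397 + 0.062829 = 0.165226.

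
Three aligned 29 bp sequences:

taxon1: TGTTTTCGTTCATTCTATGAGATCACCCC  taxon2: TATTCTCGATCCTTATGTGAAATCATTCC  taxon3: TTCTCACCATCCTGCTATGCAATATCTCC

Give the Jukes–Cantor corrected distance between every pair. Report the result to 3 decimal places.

d(taxon1,taxon2) = 0.401, d(taxon1,taxon3) = 0.683, d(taxon2,taxon3) = 0.529

taxon1–taxon2: 9/29 sites differ → p ≈ 0.310345, d = −0.75 ln(1 − 0.413793) = 0.400562 ≈ 0.401.
taxon1–taxon3: 13/29 sites differ → p ≈ 0.448276, d = −0.75 ln(1 − 0.597701) = 0.682920 ≈ 0.683.
taxon2–taxon3: 11/29 sites differ → p ≈ 0.37931, d = −0.75 ln(1 − 0.505747) = 0.528531 ≈ 0.529.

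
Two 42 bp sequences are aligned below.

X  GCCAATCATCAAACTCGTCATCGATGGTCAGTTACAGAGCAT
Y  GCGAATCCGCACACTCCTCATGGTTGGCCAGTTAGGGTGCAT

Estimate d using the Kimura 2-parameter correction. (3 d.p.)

Of 42 sites, 2 differences are transitions and 9 are transversions, so P = 2/42 ≈ 0.047619 and Q = 9/42 ≈ 0.214286.
Under the Kimura two-parameter model, d = −½ ln(1 − 2P − Q) − ¼ ln(1 − 2Q).
1 − 2P − Q = 0.690476, giving −½ ln(0.690476) = 0.185187.
1 − 2Q = 0.571428, giving −¼ ln(0.571428) = 0.139904.
d = 0.185187 + 0.139904 = 0.325091.

0.325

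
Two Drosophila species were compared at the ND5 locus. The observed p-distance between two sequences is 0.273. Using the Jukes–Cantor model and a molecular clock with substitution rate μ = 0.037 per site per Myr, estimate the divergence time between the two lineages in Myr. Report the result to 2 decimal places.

4.59

d = −(3/4) ln(1 − 4p/3) = −0.75 ln(1 − 0.364) = −0.75 ln(0.636)
  = −0.75 × (-0.452557) = 0.339418 substitutions/site.
Under a molecular clock d = 2μt, so t = d/(2μ) = 0.339418 / (2 × 0.037) = 4.59 Myr.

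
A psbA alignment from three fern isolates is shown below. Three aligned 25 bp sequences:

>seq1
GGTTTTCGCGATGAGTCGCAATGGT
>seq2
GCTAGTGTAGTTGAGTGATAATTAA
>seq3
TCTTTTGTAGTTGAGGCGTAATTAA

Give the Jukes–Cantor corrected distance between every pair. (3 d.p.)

d(seq1,seq2) = 0.886, d(seq1,seq3) = 0.663, d(seq2,seq3) = 0.289

seq1–seq2: 13/25 sites differ → p = 0.52, d = −0.75 ln(1 − 0.693333) = 0.886495 ≈ 0.886.
seq1–seq3: 11/25 sites differ → p = 0.44, d = −0.75 ln(1 − 0.586667) = 0.662626 ≈ 0.663.
seq2–seq3: 6/25 sites differ → p = 0.24, d = −0.75 ln(1 − 0.32) = 0.289247 ≈ 0.289.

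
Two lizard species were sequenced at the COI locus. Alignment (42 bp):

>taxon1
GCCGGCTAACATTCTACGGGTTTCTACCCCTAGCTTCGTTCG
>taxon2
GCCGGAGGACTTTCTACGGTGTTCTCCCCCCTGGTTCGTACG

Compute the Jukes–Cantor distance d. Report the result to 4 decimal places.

0.3222

The sequences differ at 11 of 42 sites, so p = 11/42 ≈ 0.261905.
d = −(3/4) ln(1 − 4p/3) = −0.75 ln(1 − 0.349207) = −0.75 ln(0.650793)
  = −0.75 × (-0.429564) = 0.322173 substitutions/site.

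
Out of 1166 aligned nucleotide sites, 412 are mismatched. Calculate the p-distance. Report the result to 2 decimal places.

p = 412/1166 = 0.353344… ≈ 0.35 (to 2 d.p.).

0.35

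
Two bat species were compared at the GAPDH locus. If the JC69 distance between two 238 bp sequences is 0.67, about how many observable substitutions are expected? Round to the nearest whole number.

Invert JC69: p = (3/4)(1 − e^(−4d/3)) = 0.75 × (1 − e^(-0.893333)) = 0.75 × (1 − 0.409289) = 0.443033.
Expected differing sites = pL ≈ 0.443033 × 238 = 105.441854 ≈ 105.

105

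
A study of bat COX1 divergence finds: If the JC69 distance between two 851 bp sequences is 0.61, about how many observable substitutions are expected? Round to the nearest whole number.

Invert JC69: p = (3/4)(1 − e^(−4d/3)) = 0.75 × (1 − e^(-0.813333)) = 0.75 × (1 − 0.443378) = 0.417467.
Expected differing sites = pL ≈ 0.417467 × 851 = 355.264417 ≈ 355.

355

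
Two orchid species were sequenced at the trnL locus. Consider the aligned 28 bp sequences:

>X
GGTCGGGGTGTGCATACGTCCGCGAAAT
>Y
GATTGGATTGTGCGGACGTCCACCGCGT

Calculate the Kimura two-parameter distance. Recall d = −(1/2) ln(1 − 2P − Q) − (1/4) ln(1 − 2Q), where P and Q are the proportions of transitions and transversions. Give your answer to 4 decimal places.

0.5989

Of 28 sites, 7 differences are transitions and 4 are transversions, so P = 7/28 = 0.25 and Q = 4/28 ≈ 0.142857.
Under the Kimura two-parameter model, d = −½ ln(1 − 2P − Q) − ¼ ln(1 − 2Q).
1 − 2P − Q = 0.357143, giving −½ ln(0.357143) = 0.514810.
1 − 2Q = 0.714286, giving −¼ ln(0.714286) = 0.084118.
d = 0.514810 + 0.084118 = 0.598928.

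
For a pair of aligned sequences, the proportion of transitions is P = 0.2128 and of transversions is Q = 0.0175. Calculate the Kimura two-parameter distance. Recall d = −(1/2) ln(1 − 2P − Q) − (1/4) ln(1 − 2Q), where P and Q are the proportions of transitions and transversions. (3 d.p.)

Under the Kimura two-parameter model, d = −½ ln(1 − 2P − Q) − ¼ ln(1 − 2Q).
1 − 2P − Q = 0.5569, giving −½ ln(0.5569) = 0.292685.
1 − 2Q = 0.965, giving −¼ ln(0.965) = 0.008907.
d = 0.292685 + 0.008907 = 0.301592.

0.302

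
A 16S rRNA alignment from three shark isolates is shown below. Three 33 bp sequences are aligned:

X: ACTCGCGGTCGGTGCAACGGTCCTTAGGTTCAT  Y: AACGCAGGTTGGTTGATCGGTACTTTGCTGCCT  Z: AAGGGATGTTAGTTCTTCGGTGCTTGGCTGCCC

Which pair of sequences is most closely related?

X–Y: 14/33 differ, p = 0.424, d = 0.625.
X–Z: 16/33 differ, p = 0.485, d = 0.780.
Y–Z: 9/33 differ, p = 0.273, d = 0.339.
The smallest distance is between Y and Z.

Y and Z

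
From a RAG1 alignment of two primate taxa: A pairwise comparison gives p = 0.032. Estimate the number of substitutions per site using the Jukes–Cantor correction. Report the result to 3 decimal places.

0.033

d = −(3/4) ln(1 − 4p/3) = −0.75 ln(1 − 0.042667) = −0.75 ln(0.957333)
  = −0.75 × (-0.043604) = 0.032703 substitutions/site.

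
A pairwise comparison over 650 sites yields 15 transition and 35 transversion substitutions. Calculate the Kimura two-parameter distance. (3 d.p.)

0.081

P = 15/650 ≈ 0.023077 and Q = 35/650 ≈ 0.053846.
Under the Kimura two-parameter model, d = −½ ln(1 − 2P − Q) − ¼ ln(1 − 2Q).
1 − 2P − Q = 0.9, giving −½ ln(0.9) = 0.052680.
1 − 2Q = 0.892308, giving −¼ ln(0.892308) = 0.028486.
d = 0.052680 + 0.028486 = 0.081166.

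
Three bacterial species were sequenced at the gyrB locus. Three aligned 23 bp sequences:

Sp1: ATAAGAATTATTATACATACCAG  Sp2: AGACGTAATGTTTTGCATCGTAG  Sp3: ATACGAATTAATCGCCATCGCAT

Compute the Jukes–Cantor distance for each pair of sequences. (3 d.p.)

Sp1–Sp2: 10/23 sites differ → p ≈ 0.434783, d = −0.75 ln(1 − 0.579711) = 0.650110 ≈ 0.650.
Sp1–Sp3: 8/23 sites differ → p ≈ 0.347826, d = −0.75 ln(1 − 0.463768) = 0.467391 ≈ 0.467.
Sp2–Sp3: 10/23 sites differ → p ≈ 0.434783, d = −0.75 ln(1 − 0.579711) = 0.650110 ≈ 0.650.

d(Sp1,Sp2) = 0.650, d(Sp1,Sp3) = 0.467, d(Sp2,Sp3) = 0.650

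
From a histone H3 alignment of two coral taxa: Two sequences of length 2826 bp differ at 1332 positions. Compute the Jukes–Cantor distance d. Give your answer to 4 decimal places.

p = 1332/2826 ≈ 0.471338.
d = −(3/4) ln(1 − 4p/3) = −0.75 ln(1 − 0.628451) = −0.75 ln(0.371549)
  = −0.75 × (-0.990075) = 0.742556 substitutions/site.

0.7426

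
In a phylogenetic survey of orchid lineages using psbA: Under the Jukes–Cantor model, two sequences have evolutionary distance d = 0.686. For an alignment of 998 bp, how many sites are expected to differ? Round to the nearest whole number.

449

Invert JC69: p = (3/4)(1 − e^(−4d/3)) = 0.75 × (1 − e^(-0.914667)) = 0.75 × (1 − 0.400650) = 0.449513.
Expected differing sites = pL ≈ 0.449513 × 998 = 448.613974 ≈ 449.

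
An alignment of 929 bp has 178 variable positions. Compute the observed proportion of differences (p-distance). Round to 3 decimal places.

0.192

p = 178/929 = 0.191603… ≈ 0.192 (to 3 d.p.).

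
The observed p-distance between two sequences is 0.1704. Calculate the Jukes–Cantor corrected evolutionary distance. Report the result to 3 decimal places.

d = −(3/4) ln(1 − 4p/3) = −0.75 ln(1 − 0.2272) = −0.75 ln(0.7728)
  = −0.75 × (-0.257735) = 0.193301 substitutions/site.

0.193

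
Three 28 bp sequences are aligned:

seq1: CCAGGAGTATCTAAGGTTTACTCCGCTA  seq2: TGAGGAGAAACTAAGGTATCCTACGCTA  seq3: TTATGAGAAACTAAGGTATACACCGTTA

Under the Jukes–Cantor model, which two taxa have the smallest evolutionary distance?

seq1–seq2: 7/28 differ, p = 0.250, d = 0.304.
seq1–seq3: 8/28 differ, p = 0.286, d = 0.360.
seq2–seq3: 6/28 differ, p = 0.214, d = 0.252.
The smallest distance is between seq2 and seq3.

seq2 and seq3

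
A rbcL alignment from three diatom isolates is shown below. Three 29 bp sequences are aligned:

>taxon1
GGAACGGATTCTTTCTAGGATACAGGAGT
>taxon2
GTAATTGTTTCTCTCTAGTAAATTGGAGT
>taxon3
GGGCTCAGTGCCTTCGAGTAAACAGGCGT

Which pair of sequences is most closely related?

taxon1–taxon2: 9/29 differ, p = 0.310, d = 0.401.
taxon1–taxon3: 12/29 differ, p = 0.414, d = 0.602.
taxon2–taxon3: 13/29 differ, p = 0.448, d = 0.683.
The smallest distance is between taxon1 and taxon2.

taxon1 and taxon2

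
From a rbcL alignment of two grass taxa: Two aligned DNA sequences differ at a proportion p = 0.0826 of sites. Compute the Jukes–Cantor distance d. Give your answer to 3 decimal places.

0.088

d = −(3/4) ln(1 − 4p/3) = −0.75 ln(1 − 0.110133) = −0.75 ln(0.889867)
  = −0.75 × (-0.116683) = 0.087512 substitutions/site.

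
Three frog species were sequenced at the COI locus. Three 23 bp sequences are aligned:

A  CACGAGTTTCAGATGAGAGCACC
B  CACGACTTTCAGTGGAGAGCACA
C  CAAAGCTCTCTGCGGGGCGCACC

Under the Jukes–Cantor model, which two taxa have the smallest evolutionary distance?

A and B

A–B: 4/23 differ, p = 0.174, d = 0.198.
A–C: 10/23 differ, p = 0.435, d = 0.650.
B–C: 9/23 differ, p = 0.391, d = 0.553.
The smallest distance is between A and B.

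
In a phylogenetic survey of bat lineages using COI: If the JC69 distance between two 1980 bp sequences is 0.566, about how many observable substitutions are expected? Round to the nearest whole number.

787

Invert JC69: p = (3/4)(1 − e^(−4d/3)) = 0.75 × (1 − e^(-0.754667)) = 0.75 × (1 − 0.470167) = 0.397375.
Expected differing sites = pL ≈ 0.397375 × 1980 = 786.8025 ≈ 787.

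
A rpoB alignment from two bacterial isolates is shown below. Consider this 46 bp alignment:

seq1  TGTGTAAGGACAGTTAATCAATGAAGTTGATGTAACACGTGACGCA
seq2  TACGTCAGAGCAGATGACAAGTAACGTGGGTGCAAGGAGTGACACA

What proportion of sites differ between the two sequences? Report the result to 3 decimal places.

0.413

The sequences differ at 19 of 46 positions.
p = 19/46 = 0.413043… ≈ 0.413 (to 3 d.p.).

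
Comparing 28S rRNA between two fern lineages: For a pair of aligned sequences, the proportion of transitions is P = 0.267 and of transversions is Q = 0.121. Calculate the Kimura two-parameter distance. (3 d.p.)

Under the Kimura two-parameter model, d = −½ ln(1 − 2P − Q) − ¼ ln(1 − 2Q).
1 − 2P − Q = 0.345, giving −½ ln(0.345) = 0.532105.
1 − 2Q = 0.758, giving −¼ ln(0.758) = 0.069268.
d = 0.532105 + 0.069268 = 0.601373.

0.601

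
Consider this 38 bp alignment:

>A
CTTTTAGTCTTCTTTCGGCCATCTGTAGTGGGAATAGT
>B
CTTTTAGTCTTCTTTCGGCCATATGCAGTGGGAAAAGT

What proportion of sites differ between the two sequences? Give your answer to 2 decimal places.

0.08

The sequences differ at 3 of 38 positions (sites 23, 26, 35).
p = 3/38 = 0.078947… ≈ 0.08 (to 2 d.p.).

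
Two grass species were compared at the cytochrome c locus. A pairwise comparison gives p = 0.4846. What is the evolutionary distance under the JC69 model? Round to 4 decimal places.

d = −(3/4) ln(1 − 4p/3) = −0.75 ln(1 − 0.646133) = −0.75 ln(0.353867)
  = −0.75 × (-1.038834) = 0.779126 substitutions/site.

0.7791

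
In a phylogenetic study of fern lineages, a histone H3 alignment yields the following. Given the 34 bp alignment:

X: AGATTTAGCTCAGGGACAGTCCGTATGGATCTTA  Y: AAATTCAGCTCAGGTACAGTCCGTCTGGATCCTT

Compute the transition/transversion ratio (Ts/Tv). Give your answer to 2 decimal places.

1.00

Transitions are A↔G and C↔T; transversions are all other mismatches.
Transitions: 3. Transversions: 3.
R = 3/3 = 1.00.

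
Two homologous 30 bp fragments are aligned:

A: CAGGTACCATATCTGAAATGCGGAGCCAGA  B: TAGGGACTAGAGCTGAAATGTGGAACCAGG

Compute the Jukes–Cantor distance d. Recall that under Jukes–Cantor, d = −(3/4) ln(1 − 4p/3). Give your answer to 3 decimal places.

The sequences differ at 8 of 30 sites (1, 5, 8, 10, 12, 21, 25, 30), so p = 8/30 ≈ 0.266667.
d = −(3/4) ln(1 − 4p/3) = −0.75 ln(1 − 0.355556) = −0.75 ln(0.644444)
  = −0.75 × (-0.439367) = 0.329525 substitutions/site.

0.330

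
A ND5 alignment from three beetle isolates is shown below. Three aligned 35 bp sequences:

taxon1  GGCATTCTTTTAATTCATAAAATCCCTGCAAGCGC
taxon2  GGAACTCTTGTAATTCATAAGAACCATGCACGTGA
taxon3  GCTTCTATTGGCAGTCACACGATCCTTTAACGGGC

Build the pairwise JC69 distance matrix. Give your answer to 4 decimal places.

taxon1–taxon2: 9/35 sites differ → p ≈ 0.257143, d = −0.75 ln(1 − 0.342857) = 0.314890 ≈ 0.3149.
taxon1–taxon3: 17/35 sites differ → p ≈ 0.485714, d = −0.75 ln(1 − 0.647619) = 0.782282 ≈ 0.7823.
taxon2–taxon3: 15/35 sites differ → p ≈ 0.428571, d = −0.75 ln(1 − 0.571428) = 0.635472 ≈ 0.6355.

d(taxon1,taxon2) = 0.3149, d(taxon1,taxon3) = 0.7823, d(taxon2,taxon3) = 0.6355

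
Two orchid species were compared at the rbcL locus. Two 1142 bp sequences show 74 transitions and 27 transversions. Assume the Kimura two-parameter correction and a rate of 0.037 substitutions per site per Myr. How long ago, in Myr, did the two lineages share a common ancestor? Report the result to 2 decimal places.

1.29

P = 74/1142 ≈ 0.064799 and Q = 27/1142 ≈ 0.023643.
Under the Kimura two-parameter model, d = −½ ln(1 − 2P − Q) − ¼ ln(1 − 2Q).
1 − 2P − Q = 0.846759, giving −½ ln(0.846759) = 0.083170.
1 − 2Q = 0.952714, giving −¼ ln(0.952714) = 0.012110.
d = 0.083170 + 0.012110 = 0.095280.
Under a molecular clock d = 2μt, so t = d/(2μ) = 0.095280 / (2 × 0.037) = 1.29 Myr.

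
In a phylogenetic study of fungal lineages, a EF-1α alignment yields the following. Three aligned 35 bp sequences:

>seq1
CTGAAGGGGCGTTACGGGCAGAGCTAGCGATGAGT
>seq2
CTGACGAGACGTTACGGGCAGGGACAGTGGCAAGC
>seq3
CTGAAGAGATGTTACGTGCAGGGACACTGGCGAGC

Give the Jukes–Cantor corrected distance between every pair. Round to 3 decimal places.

seq1–seq2: 11/35 sites differ → p ≈ 0.314286, d = −0.75 ln(1 − 0.419048) = 0.407315 ≈ 0.407.
seq1–seq3: 12/35 sites differ → p ≈ 0.342857, d = −0.75 ln(1 − 0.457143) = 0.458182 ≈ 0.458.
seq2–seq3: 5/35 sites differ → p ≈ 0.142857, d = −0.75 ln(1 − 0.190476) = 0.158482 ≈ 0.158.

d(seq1,seq2) = 0.407, d(seq1,seq3) = 0.458, d(seq2,seq3) = 0.158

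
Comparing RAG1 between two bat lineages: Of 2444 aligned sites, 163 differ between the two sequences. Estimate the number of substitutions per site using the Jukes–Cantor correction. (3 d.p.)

p = 163/2444 ≈ 0.066694.
d = −(3/4) ln(1 − 4p/3) = −0.75 ln(1 − 0.088925) = −0.75 ln(0.911075)
  = −0.75 × (-0.093130) = 0.069848 substitutions/site.

0.070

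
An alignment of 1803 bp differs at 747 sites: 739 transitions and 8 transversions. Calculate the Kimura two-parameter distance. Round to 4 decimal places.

0.8714

P = 739/1803 ≈ 0.409872 and Q = 8/1803 ≈ 0.004437.
Under the Kimura two-parameter model, d = −½ ln(1 − 2P − Q) − ¼ ln(1 − 2Q).
1 − 2P − Q = 0.175819, giving −½ ln(0.175819) = 0.869150.
1 − 2Q = 0.991126, giving −¼ ln(0.991126) = 0.002228.
d = 0.869150 + 0.002228 = 0.871378.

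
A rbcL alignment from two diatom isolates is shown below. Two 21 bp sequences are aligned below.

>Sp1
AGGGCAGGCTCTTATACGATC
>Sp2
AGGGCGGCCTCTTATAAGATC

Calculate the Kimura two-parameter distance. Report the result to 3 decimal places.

0.158

Of 21 sites, 1 differences are transitions and 2 are transversions, so P = 1/21 ≈ 0.047619 and Q = 2/21 ≈ 0.095238.
Under the Kimura two-parameter model, d = −½ ln(1 − 2P − Q) − ¼ ln(1 − 2Q).
1 − 2P − Q = 0.809524, giving −½ ln(0.809524) = 0.105654.
1 − 2Q = 0.809524, giving −¼ ln(0.809524) = 0.052827.
d = 0.105654 + 0.052827 = 0.158481.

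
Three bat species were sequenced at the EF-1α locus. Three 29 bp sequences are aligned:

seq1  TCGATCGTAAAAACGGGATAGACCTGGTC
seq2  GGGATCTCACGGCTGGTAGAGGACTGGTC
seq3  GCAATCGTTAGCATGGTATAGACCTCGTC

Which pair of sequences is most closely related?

seq1–seq2: 13/29 differ, p = 0.448, d = 0.683.
seq1–seq3: 8/29 differ, p = 0.276, d = 0.344.
seq2–seq3: 12/29 differ, p = 0.414, d = 0.602.
The smallest distance is between seq1 and seq3.

seq1 and seq3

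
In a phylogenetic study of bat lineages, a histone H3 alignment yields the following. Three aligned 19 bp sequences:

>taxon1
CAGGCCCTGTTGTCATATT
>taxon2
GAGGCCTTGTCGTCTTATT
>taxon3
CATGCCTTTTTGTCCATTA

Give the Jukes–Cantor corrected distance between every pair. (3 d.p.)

taxon1–taxon2: 4/19 sites differ → p ≈ 0.210526, d = −0.75 ln(1 − 0.280701) = 0.247109 ≈ 0.247.
taxon1–taxon3: 7/19 sites differ → p ≈ 0.368421, d = −0.75 ln(1 − 0.491228) = 0.506816 ≈ 0.507.
taxon2–taxon3: 8/19 sites differ → p ≈ 0.421053, d = −0.75 ln(1 − 0.561404) = 0.618132 ≈ 0.618.

d(taxon1,taxon2) = 0.247, d(taxon1,taxon3) = 0.507, d(taxon2,taxon3) = 0.618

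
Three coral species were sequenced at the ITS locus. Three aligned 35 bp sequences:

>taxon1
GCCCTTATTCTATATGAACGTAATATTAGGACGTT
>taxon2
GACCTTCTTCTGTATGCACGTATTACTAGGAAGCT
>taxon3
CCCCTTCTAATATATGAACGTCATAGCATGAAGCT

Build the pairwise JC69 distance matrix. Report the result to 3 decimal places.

d(taxon1,taxon2) = 0.273, d(taxon1,taxon3) = 0.360, d(taxon2,taxon3) = 0.407

taxon1–taxon2: 8/35 sites differ → p ≈ 0.228571, d = −0.75 ln(1 − 0.304761) = 0.272625 ≈ 0.273.
taxon1–taxon3: 10/35 sites differ → p ≈ 0.285714, d = −0.75 ln(1 − 0.380952) = 0.359679 ≈ 0.360.
taxon2–taxon3: 11/35 sites differ → p ≈ 0.314286, d = −0.75 ln(1 − 0.419048) = 0.407315 ≈ 0.407.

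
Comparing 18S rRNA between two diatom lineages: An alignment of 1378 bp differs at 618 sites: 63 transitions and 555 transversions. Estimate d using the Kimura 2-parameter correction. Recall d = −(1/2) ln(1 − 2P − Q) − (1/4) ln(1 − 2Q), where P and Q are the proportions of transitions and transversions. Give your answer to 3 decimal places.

P = 63/1378 ≈ 0.045718 and Q = 555/1378 ≈ 0.402758.
Under the Kimura two-parameter model, d = −½ ln(1 − 2P − Q) − ¼ ln(1 − 2Q).
1 − 2P − Q = 0.505806, giving −½ ln(0.505806) = 0.340801.
1 − 2Q = 0.194484, giving −¼ ln(0.194484) = 0.409351.
d = 0.340801 + 0.409351 = 0.750152.

0.750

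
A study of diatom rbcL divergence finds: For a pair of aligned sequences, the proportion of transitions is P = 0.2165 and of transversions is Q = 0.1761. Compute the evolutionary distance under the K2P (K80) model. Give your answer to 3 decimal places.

Under the Kimura two-parameter model, d = −½ ln(1 − 2P − Q) − ¼ ln(1 − 2Q).
1 − 2P − Q = 0.3909, giving −½ ln(0.3909) = 0.469652.
1 − 2Q = 0.6478, giving −¼ ln(0.6478) = 0.108543.
d = 0.469652 + 0.108543 = 0.578195.

0.578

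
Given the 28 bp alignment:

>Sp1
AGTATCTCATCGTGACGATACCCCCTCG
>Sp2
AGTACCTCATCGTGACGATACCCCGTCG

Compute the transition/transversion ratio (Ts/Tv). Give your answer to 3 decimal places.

1.000

Transitions are A↔G and C↔T; transversions are all other mismatches.
Transitions: 1. Transversions: 1.
R = 1/1 = 1.000.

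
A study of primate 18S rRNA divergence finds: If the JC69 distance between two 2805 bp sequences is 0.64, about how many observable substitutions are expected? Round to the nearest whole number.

1208

Invert JC69: p = (3/4)(1 − e^(−4d/3)) = 0.75 × (1 − e^(-0.853333)) = 0.75 × (1 − 0.425993) = 0.430505.
Expected differing sites = pL ≈ 0.430505 × 2805 = 1207.566525 ≈ 1208.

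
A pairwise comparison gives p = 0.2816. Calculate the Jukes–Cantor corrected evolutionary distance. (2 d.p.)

d = −(3/4) ln(1 − 4p/3) = −0.75 ln(1 − 0.375467) = −0.75 ln(0.624533)
  = −0.75 × (-0.470751) = 0.353063 substitutions/site.

0.35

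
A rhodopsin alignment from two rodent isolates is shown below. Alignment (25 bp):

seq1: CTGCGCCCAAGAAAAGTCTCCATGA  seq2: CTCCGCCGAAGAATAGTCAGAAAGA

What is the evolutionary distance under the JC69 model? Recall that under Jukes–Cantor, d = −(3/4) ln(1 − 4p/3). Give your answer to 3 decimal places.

The sequences differ at 7 of 25 sites (3, 8, 14, 19, 20, 21, 23), so p = 7/25 = 0.28.
d = −(3/4) ln(1 − 4p/3) = −0.75 ln(1 − 0.373333) = −0.75 ln(0.626667)
  = −0.75 × (-0.467340) = 0.350505 substitutions/site.

0.351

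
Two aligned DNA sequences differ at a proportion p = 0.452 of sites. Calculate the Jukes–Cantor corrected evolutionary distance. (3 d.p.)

d = −(3/4) ln(1 − 4p/3) = −0.75 ln(1 − 0.602667) = −0.75 ln(0.397333)
  = −0.75 × (-0.922981) = 0.692236 substitutions/site.

0.692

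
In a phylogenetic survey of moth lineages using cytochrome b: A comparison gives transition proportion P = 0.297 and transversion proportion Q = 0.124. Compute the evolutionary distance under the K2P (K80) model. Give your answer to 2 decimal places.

Under the Kimura two-parameter model, d = −½ ln(1 − 2P − Q) − ¼ ln(1 − 2Q).
1 − 2P − Q = 0.282, giving −½ ln(0.282) = 0.632924.
1 − 2Q = 0.752, giving −¼ ln(0.752) = 0.071255.
d = 0.632924 + 0.071255 = 0.704179.

0.70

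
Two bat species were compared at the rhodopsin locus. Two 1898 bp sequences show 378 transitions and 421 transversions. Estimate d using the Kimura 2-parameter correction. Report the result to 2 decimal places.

P = 378/1898 ≈ 0.199157 and Q = 421/1898 ≈ 0.221812.
Under the Kimura two-parameter model, d = −½ ln(1 − 2P − Q) − ¼ ln(1 − 2Q).
1 − 2P − Q = 0.379874, giving −½ ln(0.379874) = 0.483958.
1 − 2Q = 0.556376, giving −¼ ln(0.556376) = 0.146578.
d = 0.483958 + 0.146578 = 0.630536.

0.63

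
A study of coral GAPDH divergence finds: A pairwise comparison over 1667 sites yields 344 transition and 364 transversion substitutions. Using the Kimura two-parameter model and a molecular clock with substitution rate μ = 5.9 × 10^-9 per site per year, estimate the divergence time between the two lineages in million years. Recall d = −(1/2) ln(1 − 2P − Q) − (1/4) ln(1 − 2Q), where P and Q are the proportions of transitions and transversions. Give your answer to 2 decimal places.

P = 344/1667 ≈ 0.206359 and Q = 364/1667 ≈ 0.218356.
Under the Kimura two-parameter model, d = −½ ln(1 − 2P − Q) − ¼ ln(1 − 2Q).
1 − 2P − Q = 0.368926, giving −½ ln(0.368926) = 0.498580.
1 − 2Q = 0.563288, giving −¼ ln(0.563288) = 0.143491.
d = 0.498580 + 0.143491 = 0.642071.
Under a molecular clock d = 2μt, so t = d/(2μ) = 0.642071 / (2 × 5.9 × 10^-9) = 54.41 million years.

54.41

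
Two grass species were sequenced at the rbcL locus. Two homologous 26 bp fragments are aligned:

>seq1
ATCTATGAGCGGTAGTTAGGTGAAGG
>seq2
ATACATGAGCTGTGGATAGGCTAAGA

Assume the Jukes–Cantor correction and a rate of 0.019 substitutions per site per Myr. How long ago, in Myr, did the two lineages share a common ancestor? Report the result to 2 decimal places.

The sequences differ at 8 of 26 sites (3, 4, 11, 14, 16, 21, 22, 26), so p = 8/26 ≈ 0.307692.
d = −(3/4) ln(1 − 4p/3) = −0.75 ln(1 − 0.410256) = −0.75 ln(0.589744)
  = −0.75 × (-0.528067) = 0.396050 substitutions/site.
Under a molecular clock d = 2μt, so t = d/(2μ) = 0.396050 / (2 × 0.019) = 10.42 Myr.

10.42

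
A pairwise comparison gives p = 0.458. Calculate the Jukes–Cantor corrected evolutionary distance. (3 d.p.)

0.707

d = −(3/4) ln(1 − 4p/3) = −0.75 ln(1 − 0.610667) = −0.75 ln(0.389333)
  = −0.75 × (-0.943320) = 0.707490 substitutions/site.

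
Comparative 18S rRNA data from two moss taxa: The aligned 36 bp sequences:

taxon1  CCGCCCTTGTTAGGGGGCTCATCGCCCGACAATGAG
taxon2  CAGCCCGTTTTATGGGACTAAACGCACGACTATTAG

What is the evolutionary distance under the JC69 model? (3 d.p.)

0.347

The sequences differ at 10 of 36 sites (2, 7, 9, 13, 17, 20, 22, 26, 31, 34), so p = 10/36 ≈ 0.277778.
d = −(3/4) ln(1 − 4p/3) = −0.75 ln(1 − 0.370371) = −0.75 ln(0.629629)
  = −0.75 × (-0.462625) = 0.346969 substitutions/site.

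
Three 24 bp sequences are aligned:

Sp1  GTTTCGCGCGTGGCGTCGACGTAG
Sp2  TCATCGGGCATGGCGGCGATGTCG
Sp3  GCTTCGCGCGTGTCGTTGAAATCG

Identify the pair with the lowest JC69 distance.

Sp1 and Sp3

Sp1–Sp2: 8/24 differ, p = 0.333, d = 0.441.
Sp1–Sp3: 6/24 differ, p = 0.250, d = 0.304.
Sp2–Sp3: 9/24 differ, p = 0.375, d = 0.520.
The smallest distance is between Sp1 and Sp3.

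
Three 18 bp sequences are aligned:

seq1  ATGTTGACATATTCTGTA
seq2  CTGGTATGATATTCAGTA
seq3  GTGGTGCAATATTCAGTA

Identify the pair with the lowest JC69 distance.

seq1–seq2: 6/18 differ, p = 0.333, d = 0.441.
seq1–seq3: 5/18 differ, p = 0.278, d = 0.347.
seq2–seq3: 4/18 differ, p = 0.222, d = 0.264.
The smallest distance is between seq2 and seq3.

seq2 and seq3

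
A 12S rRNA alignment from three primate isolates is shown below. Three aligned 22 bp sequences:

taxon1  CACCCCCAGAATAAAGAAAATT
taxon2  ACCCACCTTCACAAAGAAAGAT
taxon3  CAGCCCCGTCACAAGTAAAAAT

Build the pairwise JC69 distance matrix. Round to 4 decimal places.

taxon1–taxon2: 9/22 sites differ → p ≈ 0.409091, d = −0.75 ln(1 − 0.545455) = 0.591344 ≈ 0.5913.
taxon1–taxon3: 8/22 sites differ → p ≈ 0.363636, d = −0.75 ln(1 − 0.484848) = 0.497470 ≈ 0.4975.
taxon2–taxon3: 8/22 sites differ → p ≈ 0.363636, d = −0.75 ln(1 − 0.484848) = 0.497470 ≈ 0.4975.

d(taxon1,taxon2) = 0.5913, d(taxon1,taxon3) = 0.4975, d(taxon2,taxon3) = 0.4975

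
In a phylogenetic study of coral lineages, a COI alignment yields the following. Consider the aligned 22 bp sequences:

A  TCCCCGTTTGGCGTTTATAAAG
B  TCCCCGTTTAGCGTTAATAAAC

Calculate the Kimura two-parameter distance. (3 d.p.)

0.151

Of 22 sites, 1 differences are transitions and 2 are transversions, so P = 1/22 ≈ 0.045455 and Q = 2/22 ≈ 0.090909.
Under the Kimura two-parameter model, d = −½ ln(1 − 2P − Q) − ¼ ln(1 − 2Q).
1 − 2P − Q = 0.818181, giving −½ ln(0.818181) = 0.100336.
1 − 2Q = 0.818182, giving −¼ ln(0.818182) = 0.050168.
d = 0.100336 + 0.050168 = 0.150504.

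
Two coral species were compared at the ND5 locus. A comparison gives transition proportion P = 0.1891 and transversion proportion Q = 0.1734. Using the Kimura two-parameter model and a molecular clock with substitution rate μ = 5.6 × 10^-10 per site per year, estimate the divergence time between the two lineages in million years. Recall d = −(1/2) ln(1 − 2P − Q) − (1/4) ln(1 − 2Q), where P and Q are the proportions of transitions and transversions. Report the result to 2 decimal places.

Under the Kimura two-parameter model, d = −½ ln(1 − 2P − Q) − ¼ ln(1 − 2Q).
1 − 2P − Q = 0.4484, giving −½ ln(0.4484) = 0.401035.
1 − 2Q = 0.6532, giving −¼ ln(0.6532) = 0.106468.
d = 0.401035 + 0.106468 = 0.507503.
Under a molecular clock d = 2μt, so t = d/(2μ) = 0.507503 / (2 × 5.6 × 10^-10) = 453.13 million years.

453.13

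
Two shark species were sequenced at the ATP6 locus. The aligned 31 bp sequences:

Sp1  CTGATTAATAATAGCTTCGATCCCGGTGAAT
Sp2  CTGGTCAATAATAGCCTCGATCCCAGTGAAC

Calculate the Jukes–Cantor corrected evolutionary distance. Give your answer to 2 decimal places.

0.18

The sequences differ at 5 of 31 sites (4, 6, 16, 25, 31), so p = 5/31 ≈ 0.16129.
d = −(3/4) ln(1 − 4p/3) = −0.75 ln(1 − 0.215053) = −0.75 ln(0.784947)
  = −0.75 × (-0.242139) = 0.181604 substitutions/site.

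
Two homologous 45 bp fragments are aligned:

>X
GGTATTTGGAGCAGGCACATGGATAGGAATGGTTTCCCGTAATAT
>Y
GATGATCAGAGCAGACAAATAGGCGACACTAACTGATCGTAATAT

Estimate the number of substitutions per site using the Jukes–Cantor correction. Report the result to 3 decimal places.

The sequences differ at 20 of 45 sites, so p = 20/45 ≈ 0.444444.
d = −(3/4) ln(1 − 4p/3) = −0.75 ln(1 − 0.592592) = −0.75 ln(0.407408)
  = −0.75 × (-0.897940) = 0.673455 substitutions/site.

0.673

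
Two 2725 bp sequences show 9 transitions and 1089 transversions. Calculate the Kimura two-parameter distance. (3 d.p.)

0.662

P = 9/2725 ≈ 0.003303 and Q = 1089/2725 ≈ 0.399633.
Under the Kimura two-parameter model, d = −½ ln(1 − 2P − Q) − ¼ ln(1 − 2Q).
1 − 2P − Q = 0.593761, giving −½ ln(0.593761) = 0.260639.
1 − 2Q = 0.200734, giving −¼ ln(0.200734) = 0.401444.
d = 0.260639 + 0.401444 = 0.662083.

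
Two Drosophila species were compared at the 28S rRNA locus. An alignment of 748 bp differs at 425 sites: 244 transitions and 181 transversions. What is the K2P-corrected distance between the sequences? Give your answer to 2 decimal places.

1.29

P = 244/748 ≈ 0.326203 and Q = 181/748 ≈ 0.241979.
Under the Kimura two-parameter model, d = −½ ln(1 − 2P − Q) − ¼ ln(1 − 2Q).
1 − 2P − Q = 0.105615, giving −½ ln(0.105615) = 1.123977.
1 − 2Q = 0.516042, giving −¼ ln(0.516042) = 0.165392.
d = 1.123977 + 0.165392 = 1.289369.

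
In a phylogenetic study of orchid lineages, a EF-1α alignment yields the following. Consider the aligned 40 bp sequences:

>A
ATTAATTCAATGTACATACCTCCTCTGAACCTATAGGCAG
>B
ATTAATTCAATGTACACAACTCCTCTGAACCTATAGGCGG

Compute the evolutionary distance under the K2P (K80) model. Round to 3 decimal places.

0.080

Of 40 sites, 2 differences are transitions and 1 are transversions, so P = 2/40 = 0.05 and Q = 1/40 = 0.025.
Under the Kimura two-parameter model, d = −½ ln(1 − 2P − Q) − ¼ ln(1 − 2Q).
1 − 2P − Q = 0.875, giving −½ ln(0.875) = 0.066766.
1 − 2Q = 0.95, giving −¼ ln(0.95) = 0.012823.
d = 0.066766 + 0.012823 = 0.079589.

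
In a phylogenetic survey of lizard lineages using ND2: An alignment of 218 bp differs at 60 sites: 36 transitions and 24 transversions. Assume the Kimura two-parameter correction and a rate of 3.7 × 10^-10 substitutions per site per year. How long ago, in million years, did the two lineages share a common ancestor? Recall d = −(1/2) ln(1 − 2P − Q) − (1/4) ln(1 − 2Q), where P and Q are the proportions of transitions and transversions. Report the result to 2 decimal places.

476.23

P = 36/218 ≈ 0.165138 and Q = 24/218 ≈ 0.110092.
Under the Kimura two-parameter model, d = −½ ln(1 − 2P − Q) − ¼ ln(1 − 2Q).
1 − 2P − Q = 0.559632, giving −½ ln(0.559632) = 0.290238.
1 − 2Q = 0.779816, giving −¼ ln(0.779816) = 0.062174.
d = 0.290238 + 0.062174 = 0.352412.
Under a molecular clock d = 2μt, so t = d/(2μ) = 0.352412 / (2 × 3.7 × 10^-10) = 476.23 million years.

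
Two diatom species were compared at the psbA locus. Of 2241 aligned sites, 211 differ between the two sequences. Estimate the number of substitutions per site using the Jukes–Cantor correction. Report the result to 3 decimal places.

p = 211/2241 ≈ 0.094154.
d = −(3/4) ln(1 − 4p/3) = −0.75 ln(1 − 0.125539) = −0.75 ln(0.874461)
  = −0.75 × (-0.134148) = 0.100611 substitutions/site.

0.101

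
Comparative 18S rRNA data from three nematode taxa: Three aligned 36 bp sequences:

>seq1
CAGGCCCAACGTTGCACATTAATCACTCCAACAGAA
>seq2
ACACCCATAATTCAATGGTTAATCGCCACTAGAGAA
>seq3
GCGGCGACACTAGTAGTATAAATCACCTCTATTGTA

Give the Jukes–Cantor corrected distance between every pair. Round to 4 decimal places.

seq1–seq2: 19/36 sites differ → p ≈ 0.527778, d = −0.75 ln(1 − 0.703704) = 0.912297 ≈ 0.9123.
seq1–seq3: 19/36 sites differ → p ≈ 0.527778, d = −0.75 ln(1 − 0.703704) = 0.912297 ≈ 0.9123.
seq2–seq3: 18/36 sites differ → p = 0.5, d = −0.75 ln(1 − 0.666667) = 0.823960 ≈ 0.8240.

d(seq1,seq2) = 0.9123, d(seq1,seq3) = 0.9123, d(seq2,seq3) = 0.8240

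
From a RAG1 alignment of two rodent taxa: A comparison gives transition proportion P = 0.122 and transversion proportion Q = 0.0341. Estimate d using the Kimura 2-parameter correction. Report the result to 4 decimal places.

Under the Kimura two-parameter model, d = −½ ln(1 − 2P − Q) − ¼ ln(1 − 2Q).
1 − 2P − Q = 0.7219, giving −½ ln(0.7219) = 0.162934.
1 − 2Q = 0.9318, giving −¼ ln(0.9318) = 0.017659.
d = 0.162934 + 0.017659 = 0.180593.

0.1806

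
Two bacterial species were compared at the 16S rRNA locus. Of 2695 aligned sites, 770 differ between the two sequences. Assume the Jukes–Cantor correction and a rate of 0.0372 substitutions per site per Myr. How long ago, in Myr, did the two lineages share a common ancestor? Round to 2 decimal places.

4.83

p = 770/2695 ≈ 0.285714.
d = −(3/4) ln(1 − 4p/3) = −0.75 ln(1 − 0.380952) = −0.75 ln(0.619048)
  = −0.75 × (-0.479572) = 0.359679 substitutions/site.
Under a molecular clock d = 2μt, so t = d/(2μ) = 0.359679 / (2 × 0.0372) = 4.83 Myr.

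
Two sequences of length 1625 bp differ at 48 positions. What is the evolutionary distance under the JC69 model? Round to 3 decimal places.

0.030

p = 48/1625 ≈ 0.029538.
d = −(3/4) ln(1 − 4p/3) = −0.75 ln(1 − 0.039384) = −0.75 ln(0.960616)
  = −0.75 × (-0.040181) = 0.030136 substitutions/site.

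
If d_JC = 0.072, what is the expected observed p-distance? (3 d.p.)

p = (3/4)(1 − e^(−4d/3)) = 0.75 × (1 − e^(-0.096)) = 0.75 × (1 − 0.908464) = 0.068652.

0.069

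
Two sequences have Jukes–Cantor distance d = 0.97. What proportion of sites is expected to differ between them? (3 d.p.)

p = (3/4)(1 − e^(−4d/3)) = 0.75 × (1 − e^(-1.293333)) = 0.75 × (1 − 0.274355) = 0.544234.

0.544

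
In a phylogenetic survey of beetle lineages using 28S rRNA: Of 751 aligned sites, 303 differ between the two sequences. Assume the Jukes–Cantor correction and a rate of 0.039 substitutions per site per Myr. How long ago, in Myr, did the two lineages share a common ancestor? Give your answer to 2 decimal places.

p = 303/751 ≈ 0.403462.
d = −(3/4) ln(1 − 4p/3) = −0.75 ln(1 − 0.537949) = −0.75 ln(0.462051)
  = −0.75 × (-0.772080) = 0.579060 substitutions/site.
Under a molecular clock d = 2μt, so t = d/(2μ) = 0.579060 / (2 × 0.039) = 7.42 Myr.

7.42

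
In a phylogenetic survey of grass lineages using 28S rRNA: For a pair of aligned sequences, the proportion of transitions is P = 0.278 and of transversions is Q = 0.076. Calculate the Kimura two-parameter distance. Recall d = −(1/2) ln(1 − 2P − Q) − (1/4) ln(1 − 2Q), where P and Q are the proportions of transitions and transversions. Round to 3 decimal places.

Under the Kimura two-parameter model, d = −½ ln(1 − 2P − Q) − ¼ ln(1 − 2Q).
1 − 2P − Q = 0.368, giving −½ ln(0.368) = 0.499836.
1 − 2Q = 0.848, giving −¼ ln(0.848) = 0.041219.
d = 0.499836 + 0.041219 = 0.541055.

0.541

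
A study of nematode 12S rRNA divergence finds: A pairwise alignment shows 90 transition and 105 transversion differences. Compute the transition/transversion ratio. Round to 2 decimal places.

R = 90/105 = 0.857142… ≈ 0.86 (to 2 d.p.).

0.86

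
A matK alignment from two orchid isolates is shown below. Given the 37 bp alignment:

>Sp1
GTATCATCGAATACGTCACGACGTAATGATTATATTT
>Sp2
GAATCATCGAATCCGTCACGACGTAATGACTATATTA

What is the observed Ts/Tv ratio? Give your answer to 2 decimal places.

Transitions are A↔G and C↔T; transversions are all other mismatches.
Transitions: 1. Transversions: 3.
R = 1/3 = 0.333333… ≈ 0.33 (to 2 d.p.).

0.33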